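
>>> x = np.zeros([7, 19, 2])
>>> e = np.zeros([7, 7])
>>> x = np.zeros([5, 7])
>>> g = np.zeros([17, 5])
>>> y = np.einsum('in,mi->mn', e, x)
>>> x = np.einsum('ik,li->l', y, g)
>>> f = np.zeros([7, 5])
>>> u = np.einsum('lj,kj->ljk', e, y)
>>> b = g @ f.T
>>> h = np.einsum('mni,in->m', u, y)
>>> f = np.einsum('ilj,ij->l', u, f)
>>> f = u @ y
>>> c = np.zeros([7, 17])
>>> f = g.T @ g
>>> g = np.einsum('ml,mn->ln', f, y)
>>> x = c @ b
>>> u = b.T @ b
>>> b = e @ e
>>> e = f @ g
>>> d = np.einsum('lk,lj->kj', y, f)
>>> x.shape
(7, 7)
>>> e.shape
(5, 7)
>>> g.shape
(5, 7)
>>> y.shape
(5, 7)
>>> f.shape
(5, 5)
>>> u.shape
(7, 7)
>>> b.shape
(7, 7)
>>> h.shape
(7,)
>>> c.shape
(7, 17)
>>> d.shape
(7, 5)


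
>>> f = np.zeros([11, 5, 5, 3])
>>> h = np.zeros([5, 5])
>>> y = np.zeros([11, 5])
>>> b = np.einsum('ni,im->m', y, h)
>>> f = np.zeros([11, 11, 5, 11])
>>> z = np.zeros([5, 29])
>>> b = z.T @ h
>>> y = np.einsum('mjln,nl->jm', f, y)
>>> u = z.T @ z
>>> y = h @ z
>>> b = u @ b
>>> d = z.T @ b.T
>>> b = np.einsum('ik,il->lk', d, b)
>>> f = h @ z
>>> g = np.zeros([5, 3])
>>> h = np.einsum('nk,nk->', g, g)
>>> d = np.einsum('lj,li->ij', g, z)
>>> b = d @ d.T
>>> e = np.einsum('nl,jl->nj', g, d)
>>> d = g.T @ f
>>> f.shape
(5, 29)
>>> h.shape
()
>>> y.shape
(5, 29)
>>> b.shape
(29, 29)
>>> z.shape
(5, 29)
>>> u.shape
(29, 29)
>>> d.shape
(3, 29)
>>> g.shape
(5, 3)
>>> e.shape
(5, 29)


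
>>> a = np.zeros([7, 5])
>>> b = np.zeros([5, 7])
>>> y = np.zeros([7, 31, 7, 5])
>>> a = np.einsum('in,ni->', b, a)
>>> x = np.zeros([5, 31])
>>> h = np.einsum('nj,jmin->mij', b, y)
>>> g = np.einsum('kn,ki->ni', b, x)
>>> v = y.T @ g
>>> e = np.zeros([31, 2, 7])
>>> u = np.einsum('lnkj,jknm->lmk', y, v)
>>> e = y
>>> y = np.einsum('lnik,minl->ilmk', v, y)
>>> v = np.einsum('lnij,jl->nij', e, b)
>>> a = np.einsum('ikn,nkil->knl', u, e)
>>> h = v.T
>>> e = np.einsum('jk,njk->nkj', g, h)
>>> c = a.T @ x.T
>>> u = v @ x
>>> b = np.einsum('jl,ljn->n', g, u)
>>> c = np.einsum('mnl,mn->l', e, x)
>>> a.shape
(31, 7, 5)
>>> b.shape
(31,)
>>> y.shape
(31, 5, 7, 31)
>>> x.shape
(5, 31)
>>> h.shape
(5, 7, 31)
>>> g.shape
(7, 31)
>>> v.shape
(31, 7, 5)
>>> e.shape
(5, 31, 7)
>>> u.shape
(31, 7, 31)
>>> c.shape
(7,)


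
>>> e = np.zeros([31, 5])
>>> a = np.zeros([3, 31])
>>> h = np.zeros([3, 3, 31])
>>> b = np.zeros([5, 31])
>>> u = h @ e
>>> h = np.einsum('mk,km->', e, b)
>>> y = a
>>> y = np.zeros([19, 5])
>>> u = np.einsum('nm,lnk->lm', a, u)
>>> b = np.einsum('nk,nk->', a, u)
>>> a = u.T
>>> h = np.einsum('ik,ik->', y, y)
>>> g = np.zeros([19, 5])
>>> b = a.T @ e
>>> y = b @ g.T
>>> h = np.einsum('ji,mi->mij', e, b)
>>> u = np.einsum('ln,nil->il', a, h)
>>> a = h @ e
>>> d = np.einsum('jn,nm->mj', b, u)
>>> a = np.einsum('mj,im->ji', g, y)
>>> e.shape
(31, 5)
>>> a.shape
(5, 3)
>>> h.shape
(3, 5, 31)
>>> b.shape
(3, 5)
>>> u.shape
(5, 31)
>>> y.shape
(3, 19)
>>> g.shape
(19, 5)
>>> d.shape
(31, 3)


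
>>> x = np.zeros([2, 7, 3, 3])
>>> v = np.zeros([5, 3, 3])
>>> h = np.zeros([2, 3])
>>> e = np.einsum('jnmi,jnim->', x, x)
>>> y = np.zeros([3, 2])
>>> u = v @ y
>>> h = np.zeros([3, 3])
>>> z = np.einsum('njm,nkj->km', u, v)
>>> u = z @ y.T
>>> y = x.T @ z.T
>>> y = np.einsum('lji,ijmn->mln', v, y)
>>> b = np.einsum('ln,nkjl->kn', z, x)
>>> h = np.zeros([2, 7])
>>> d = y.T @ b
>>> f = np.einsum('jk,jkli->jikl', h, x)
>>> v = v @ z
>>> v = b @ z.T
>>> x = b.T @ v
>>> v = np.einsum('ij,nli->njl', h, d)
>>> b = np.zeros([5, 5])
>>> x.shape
(2, 3)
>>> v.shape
(3, 7, 5)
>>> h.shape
(2, 7)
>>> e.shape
()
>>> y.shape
(7, 5, 3)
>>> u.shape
(3, 3)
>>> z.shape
(3, 2)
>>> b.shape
(5, 5)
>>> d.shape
(3, 5, 2)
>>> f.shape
(2, 3, 7, 3)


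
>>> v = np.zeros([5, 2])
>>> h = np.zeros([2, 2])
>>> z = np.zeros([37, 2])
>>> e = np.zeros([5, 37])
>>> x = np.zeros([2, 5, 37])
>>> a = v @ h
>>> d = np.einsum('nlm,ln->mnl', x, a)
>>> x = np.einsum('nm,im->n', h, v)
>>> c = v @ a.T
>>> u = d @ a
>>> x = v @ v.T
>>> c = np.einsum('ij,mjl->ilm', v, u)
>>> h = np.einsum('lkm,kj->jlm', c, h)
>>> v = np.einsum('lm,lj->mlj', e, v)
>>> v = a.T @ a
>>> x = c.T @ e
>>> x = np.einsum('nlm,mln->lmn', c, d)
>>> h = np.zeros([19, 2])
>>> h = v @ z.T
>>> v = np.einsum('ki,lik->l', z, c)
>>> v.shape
(5,)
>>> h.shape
(2, 37)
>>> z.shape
(37, 2)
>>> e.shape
(5, 37)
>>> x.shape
(2, 37, 5)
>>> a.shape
(5, 2)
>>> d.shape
(37, 2, 5)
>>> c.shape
(5, 2, 37)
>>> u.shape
(37, 2, 2)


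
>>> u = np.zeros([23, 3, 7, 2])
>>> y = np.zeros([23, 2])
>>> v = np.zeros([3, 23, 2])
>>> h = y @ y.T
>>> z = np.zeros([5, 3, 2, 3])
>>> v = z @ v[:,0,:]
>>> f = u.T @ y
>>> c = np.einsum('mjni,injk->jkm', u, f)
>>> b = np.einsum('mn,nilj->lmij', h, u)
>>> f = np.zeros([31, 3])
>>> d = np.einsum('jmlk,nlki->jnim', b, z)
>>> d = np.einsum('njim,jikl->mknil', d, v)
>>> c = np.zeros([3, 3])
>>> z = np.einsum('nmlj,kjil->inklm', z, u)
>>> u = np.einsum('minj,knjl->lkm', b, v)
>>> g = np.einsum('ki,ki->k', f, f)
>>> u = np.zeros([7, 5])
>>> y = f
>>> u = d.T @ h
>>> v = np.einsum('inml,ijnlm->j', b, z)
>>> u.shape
(2, 3, 7, 2, 23)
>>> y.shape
(31, 3)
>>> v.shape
(5,)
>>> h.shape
(23, 23)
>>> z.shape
(7, 5, 23, 2, 3)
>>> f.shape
(31, 3)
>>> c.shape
(3, 3)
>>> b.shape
(7, 23, 3, 2)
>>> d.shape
(23, 2, 7, 3, 2)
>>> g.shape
(31,)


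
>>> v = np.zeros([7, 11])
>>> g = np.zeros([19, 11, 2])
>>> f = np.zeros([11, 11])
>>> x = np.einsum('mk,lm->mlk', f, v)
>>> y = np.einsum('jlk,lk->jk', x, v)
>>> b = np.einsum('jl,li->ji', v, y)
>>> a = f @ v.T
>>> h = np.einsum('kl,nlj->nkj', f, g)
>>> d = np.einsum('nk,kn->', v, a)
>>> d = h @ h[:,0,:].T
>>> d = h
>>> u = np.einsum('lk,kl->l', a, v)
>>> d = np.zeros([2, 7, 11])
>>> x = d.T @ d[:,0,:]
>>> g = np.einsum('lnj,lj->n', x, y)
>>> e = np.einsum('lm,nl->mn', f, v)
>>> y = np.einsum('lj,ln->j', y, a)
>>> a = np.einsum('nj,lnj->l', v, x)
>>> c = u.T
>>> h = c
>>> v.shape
(7, 11)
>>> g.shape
(7,)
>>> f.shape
(11, 11)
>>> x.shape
(11, 7, 11)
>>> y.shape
(11,)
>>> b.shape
(7, 11)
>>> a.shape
(11,)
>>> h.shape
(11,)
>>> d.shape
(2, 7, 11)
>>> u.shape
(11,)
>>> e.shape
(11, 7)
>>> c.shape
(11,)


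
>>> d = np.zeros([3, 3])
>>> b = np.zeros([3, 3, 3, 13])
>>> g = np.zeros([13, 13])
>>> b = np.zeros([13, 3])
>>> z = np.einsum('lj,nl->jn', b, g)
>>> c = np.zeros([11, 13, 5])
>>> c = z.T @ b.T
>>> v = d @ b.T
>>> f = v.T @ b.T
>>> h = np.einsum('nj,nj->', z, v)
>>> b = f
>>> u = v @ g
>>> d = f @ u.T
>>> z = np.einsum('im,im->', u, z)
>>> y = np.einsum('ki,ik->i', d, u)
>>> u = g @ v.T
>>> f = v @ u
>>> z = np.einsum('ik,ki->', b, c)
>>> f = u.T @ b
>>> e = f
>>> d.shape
(13, 3)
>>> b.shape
(13, 13)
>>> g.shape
(13, 13)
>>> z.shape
()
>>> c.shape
(13, 13)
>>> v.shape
(3, 13)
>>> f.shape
(3, 13)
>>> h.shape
()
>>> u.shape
(13, 3)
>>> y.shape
(3,)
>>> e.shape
(3, 13)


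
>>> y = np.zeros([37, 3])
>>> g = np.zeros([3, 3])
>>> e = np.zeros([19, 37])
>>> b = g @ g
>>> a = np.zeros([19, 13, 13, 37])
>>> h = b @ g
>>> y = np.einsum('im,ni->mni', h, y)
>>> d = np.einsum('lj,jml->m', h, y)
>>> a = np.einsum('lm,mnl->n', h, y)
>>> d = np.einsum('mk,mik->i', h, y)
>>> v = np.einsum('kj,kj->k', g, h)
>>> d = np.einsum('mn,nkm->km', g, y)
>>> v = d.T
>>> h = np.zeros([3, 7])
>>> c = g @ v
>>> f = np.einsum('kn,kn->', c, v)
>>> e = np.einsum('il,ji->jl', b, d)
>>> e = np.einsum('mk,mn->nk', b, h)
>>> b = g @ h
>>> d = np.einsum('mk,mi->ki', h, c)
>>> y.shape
(3, 37, 3)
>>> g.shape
(3, 3)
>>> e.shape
(7, 3)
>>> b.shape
(3, 7)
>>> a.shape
(37,)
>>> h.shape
(3, 7)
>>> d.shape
(7, 37)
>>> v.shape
(3, 37)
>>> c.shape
(3, 37)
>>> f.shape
()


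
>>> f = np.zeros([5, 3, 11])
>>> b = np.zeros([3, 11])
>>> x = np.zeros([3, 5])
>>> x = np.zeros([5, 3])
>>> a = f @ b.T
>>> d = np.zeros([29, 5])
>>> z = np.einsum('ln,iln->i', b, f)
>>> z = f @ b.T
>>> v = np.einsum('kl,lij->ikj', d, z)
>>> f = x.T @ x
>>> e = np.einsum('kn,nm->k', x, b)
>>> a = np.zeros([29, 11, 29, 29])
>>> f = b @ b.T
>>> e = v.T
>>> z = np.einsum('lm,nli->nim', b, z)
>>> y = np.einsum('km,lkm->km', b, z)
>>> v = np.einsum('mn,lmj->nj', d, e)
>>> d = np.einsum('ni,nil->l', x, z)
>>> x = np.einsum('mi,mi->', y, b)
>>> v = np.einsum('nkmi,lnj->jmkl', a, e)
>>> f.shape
(3, 3)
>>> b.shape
(3, 11)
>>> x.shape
()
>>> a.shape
(29, 11, 29, 29)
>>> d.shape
(11,)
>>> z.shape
(5, 3, 11)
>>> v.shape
(3, 29, 11, 3)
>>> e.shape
(3, 29, 3)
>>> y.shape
(3, 11)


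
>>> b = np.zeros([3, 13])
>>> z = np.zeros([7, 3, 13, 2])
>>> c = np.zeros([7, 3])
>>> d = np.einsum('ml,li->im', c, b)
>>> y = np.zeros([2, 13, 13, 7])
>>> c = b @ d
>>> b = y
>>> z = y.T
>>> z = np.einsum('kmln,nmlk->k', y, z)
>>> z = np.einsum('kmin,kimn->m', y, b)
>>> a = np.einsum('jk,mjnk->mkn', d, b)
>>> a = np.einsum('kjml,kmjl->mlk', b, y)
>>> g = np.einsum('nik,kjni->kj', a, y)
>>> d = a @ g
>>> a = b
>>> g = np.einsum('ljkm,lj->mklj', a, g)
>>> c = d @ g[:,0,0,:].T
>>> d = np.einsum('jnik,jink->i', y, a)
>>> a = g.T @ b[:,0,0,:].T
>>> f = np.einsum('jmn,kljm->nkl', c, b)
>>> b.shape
(2, 13, 13, 7)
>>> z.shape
(13,)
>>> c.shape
(13, 7, 7)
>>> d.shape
(13,)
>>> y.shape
(2, 13, 13, 7)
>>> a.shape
(13, 2, 13, 2)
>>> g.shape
(7, 13, 2, 13)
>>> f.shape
(7, 2, 13)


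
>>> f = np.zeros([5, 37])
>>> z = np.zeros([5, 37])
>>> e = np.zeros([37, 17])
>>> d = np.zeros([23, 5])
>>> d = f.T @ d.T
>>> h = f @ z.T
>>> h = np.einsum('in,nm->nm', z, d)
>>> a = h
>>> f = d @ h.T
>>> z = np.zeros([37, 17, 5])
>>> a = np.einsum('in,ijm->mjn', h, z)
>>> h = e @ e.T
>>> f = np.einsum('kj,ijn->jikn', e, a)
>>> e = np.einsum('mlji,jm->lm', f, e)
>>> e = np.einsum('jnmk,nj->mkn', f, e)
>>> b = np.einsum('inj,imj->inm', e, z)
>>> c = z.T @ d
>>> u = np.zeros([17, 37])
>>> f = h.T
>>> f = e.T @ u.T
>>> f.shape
(5, 23, 17)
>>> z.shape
(37, 17, 5)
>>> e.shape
(37, 23, 5)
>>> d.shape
(37, 23)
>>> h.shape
(37, 37)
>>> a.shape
(5, 17, 23)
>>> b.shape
(37, 23, 17)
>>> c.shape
(5, 17, 23)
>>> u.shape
(17, 37)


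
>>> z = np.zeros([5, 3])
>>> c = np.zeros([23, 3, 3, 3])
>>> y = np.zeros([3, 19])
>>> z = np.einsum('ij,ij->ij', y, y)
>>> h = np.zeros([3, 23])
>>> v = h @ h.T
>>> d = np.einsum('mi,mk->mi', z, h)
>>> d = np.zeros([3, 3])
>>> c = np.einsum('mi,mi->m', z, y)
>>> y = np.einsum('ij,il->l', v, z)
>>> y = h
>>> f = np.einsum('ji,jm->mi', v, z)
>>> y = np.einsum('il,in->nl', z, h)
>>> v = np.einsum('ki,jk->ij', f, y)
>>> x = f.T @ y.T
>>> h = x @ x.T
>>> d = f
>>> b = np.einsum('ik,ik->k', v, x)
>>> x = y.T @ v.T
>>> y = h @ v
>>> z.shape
(3, 19)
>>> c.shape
(3,)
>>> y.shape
(3, 23)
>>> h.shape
(3, 3)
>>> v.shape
(3, 23)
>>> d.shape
(19, 3)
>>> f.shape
(19, 3)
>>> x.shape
(19, 3)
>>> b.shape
(23,)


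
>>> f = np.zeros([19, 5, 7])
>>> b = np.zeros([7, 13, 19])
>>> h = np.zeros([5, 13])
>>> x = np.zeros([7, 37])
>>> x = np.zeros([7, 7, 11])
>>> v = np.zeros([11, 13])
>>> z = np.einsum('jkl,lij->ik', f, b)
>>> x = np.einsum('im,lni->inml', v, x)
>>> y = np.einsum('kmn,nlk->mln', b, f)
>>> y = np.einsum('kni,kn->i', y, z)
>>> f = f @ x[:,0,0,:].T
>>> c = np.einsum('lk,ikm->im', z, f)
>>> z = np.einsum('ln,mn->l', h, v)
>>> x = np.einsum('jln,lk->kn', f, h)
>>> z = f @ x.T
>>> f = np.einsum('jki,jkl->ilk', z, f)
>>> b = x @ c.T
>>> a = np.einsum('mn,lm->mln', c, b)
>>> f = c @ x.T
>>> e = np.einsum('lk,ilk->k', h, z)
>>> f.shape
(19, 13)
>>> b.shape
(13, 19)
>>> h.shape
(5, 13)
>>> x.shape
(13, 11)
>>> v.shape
(11, 13)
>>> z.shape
(19, 5, 13)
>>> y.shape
(19,)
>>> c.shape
(19, 11)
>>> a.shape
(19, 13, 11)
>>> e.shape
(13,)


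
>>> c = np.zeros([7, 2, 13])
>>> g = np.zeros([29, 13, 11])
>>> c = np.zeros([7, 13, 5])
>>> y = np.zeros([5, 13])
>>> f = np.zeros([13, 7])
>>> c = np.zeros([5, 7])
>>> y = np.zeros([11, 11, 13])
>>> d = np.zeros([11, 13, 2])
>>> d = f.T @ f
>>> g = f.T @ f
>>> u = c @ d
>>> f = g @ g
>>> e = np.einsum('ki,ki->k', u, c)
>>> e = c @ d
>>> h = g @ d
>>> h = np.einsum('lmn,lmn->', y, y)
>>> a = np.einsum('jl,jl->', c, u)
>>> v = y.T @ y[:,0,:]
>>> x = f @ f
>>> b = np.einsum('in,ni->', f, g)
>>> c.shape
(5, 7)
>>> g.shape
(7, 7)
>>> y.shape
(11, 11, 13)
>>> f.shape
(7, 7)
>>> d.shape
(7, 7)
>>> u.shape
(5, 7)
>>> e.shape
(5, 7)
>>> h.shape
()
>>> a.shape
()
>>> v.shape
(13, 11, 13)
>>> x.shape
(7, 7)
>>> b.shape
()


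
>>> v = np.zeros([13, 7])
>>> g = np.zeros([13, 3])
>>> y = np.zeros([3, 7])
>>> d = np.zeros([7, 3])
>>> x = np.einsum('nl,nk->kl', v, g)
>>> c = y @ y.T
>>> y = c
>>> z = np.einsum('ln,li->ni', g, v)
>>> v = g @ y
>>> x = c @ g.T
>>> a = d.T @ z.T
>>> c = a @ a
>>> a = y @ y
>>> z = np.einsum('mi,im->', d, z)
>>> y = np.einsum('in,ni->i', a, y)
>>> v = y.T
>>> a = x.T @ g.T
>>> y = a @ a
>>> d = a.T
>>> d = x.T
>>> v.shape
(3,)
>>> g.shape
(13, 3)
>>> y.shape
(13, 13)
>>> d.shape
(13, 3)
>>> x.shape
(3, 13)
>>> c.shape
(3, 3)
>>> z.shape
()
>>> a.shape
(13, 13)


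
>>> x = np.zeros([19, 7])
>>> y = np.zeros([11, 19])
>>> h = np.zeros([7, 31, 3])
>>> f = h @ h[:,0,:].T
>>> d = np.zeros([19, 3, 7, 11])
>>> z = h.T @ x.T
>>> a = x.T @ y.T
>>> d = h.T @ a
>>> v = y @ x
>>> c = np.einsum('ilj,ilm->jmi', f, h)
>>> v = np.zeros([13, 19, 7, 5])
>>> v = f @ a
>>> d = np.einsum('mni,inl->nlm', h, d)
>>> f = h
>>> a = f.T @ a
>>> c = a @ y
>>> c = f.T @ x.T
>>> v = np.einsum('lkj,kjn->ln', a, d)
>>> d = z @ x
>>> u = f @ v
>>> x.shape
(19, 7)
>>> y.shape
(11, 19)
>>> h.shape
(7, 31, 3)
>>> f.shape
(7, 31, 3)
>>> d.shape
(3, 31, 7)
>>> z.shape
(3, 31, 19)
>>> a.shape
(3, 31, 11)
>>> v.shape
(3, 7)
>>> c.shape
(3, 31, 19)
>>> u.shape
(7, 31, 7)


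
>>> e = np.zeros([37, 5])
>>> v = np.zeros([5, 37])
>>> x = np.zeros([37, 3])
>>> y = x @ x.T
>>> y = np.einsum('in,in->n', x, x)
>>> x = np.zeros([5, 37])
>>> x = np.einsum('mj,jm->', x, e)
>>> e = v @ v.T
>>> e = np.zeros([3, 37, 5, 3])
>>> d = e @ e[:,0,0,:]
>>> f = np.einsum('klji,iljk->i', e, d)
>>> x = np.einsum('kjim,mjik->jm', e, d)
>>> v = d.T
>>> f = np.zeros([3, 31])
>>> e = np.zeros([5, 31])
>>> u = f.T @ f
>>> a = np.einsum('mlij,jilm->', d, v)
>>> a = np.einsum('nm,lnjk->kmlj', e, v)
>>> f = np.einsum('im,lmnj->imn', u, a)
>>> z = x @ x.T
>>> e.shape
(5, 31)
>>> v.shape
(3, 5, 37, 3)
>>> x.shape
(37, 3)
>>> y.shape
(3,)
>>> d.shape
(3, 37, 5, 3)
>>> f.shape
(31, 31, 3)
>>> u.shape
(31, 31)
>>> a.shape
(3, 31, 3, 37)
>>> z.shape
(37, 37)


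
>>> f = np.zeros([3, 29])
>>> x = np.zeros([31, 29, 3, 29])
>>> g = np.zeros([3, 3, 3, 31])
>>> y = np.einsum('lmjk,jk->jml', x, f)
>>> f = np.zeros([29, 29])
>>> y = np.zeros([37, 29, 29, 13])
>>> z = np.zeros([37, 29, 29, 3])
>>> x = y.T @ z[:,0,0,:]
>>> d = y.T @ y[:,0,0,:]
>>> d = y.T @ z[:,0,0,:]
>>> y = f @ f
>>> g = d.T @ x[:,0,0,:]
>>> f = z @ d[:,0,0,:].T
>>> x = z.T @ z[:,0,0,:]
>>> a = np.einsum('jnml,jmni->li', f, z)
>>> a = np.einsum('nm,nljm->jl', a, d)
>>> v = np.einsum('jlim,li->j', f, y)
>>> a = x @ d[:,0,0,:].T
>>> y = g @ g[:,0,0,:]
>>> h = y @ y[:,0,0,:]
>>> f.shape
(37, 29, 29, 13)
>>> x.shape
(3, 29, 29, 3)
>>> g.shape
(3, 29, 29, 3)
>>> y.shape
(3, 29, 29, 3)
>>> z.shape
(37, 29, 29, 3)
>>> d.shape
(13, 29, 29, 3)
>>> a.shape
(3, 29, 29, 13)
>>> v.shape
(37,)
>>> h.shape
(3, 29, 29, 3)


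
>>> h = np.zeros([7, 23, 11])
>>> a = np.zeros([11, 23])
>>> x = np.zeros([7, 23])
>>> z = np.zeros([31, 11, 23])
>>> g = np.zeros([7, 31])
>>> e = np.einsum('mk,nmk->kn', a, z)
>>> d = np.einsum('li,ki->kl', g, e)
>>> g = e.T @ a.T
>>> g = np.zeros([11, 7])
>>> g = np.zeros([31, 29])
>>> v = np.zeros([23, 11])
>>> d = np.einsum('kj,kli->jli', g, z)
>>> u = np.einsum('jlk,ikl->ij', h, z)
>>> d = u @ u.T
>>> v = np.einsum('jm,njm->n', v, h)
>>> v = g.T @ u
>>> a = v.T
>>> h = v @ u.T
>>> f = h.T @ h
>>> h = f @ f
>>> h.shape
(31, 31)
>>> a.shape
(7, 29)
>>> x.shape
(7, 23)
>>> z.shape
(31, 11, 23)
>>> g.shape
(31, 29)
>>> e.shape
(23, 31)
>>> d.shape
(31, 31)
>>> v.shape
(29, 7)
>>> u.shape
(31, 7)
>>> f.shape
(31, 31)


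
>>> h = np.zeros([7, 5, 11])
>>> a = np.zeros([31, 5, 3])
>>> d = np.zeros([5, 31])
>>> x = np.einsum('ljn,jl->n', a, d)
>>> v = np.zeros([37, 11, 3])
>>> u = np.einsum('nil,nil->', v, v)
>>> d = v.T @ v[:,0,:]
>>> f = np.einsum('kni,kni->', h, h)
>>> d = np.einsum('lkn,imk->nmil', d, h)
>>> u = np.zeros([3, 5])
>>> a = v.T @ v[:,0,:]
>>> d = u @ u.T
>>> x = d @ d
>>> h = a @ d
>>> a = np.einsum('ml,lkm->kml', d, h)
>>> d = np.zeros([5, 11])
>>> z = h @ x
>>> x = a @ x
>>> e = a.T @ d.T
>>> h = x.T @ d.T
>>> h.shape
(3, 3, 5)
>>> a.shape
(11, 3, 3)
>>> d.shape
(5, 11)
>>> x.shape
(11, 3, 3)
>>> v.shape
(37, 11, 3)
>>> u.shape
(3, 5)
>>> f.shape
()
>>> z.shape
(3, 11, 3)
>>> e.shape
(3, 3, 5)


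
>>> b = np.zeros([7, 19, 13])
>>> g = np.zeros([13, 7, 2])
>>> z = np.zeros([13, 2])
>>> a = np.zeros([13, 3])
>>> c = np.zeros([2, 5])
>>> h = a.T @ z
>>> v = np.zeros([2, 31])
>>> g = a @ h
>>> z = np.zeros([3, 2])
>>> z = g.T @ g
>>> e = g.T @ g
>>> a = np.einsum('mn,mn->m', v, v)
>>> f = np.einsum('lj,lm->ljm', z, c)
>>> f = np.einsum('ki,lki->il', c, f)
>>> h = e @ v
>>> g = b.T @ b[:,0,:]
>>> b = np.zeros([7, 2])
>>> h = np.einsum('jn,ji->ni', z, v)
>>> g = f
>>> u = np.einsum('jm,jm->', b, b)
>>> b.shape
(7, 2)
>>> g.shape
(5, 2)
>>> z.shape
(2, 2)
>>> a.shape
(2,)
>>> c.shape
(2, 5)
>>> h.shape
(2, 31)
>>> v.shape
(2, 31)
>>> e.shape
(2, 2)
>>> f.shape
(5, 2)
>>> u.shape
()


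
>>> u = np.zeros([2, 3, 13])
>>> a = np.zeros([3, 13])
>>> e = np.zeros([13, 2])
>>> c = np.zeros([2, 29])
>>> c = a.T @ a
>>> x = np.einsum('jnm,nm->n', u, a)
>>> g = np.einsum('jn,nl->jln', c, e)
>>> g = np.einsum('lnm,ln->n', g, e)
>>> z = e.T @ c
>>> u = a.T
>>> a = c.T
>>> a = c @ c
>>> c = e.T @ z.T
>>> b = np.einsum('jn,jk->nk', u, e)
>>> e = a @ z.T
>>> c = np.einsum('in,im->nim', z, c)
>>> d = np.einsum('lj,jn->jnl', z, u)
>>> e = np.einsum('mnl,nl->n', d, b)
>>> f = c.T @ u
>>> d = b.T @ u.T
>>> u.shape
(13, 3)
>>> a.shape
(13, 13)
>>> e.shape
(3,)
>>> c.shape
(13, 2, 2)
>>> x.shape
(3,)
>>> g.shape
(2,)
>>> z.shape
(2, 13)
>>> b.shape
(3, 2)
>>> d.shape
(2, 13)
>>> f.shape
(2, 2, 3)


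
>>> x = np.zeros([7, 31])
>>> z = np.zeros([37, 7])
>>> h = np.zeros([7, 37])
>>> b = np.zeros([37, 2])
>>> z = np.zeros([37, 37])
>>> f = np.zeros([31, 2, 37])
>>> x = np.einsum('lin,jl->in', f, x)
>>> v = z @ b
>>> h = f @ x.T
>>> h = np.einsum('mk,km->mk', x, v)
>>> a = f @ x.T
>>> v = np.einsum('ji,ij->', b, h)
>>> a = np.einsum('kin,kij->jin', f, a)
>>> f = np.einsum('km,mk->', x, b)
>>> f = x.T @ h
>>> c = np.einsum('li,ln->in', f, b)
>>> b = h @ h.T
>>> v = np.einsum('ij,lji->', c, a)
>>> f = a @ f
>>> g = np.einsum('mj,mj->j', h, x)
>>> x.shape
(2, 37)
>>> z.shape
(37, 37)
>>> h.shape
(2, 37)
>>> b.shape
(2, 2)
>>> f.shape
(2, 2, 37)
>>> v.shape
()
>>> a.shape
(2, 2, 37)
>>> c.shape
(37, 2)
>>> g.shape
(37,)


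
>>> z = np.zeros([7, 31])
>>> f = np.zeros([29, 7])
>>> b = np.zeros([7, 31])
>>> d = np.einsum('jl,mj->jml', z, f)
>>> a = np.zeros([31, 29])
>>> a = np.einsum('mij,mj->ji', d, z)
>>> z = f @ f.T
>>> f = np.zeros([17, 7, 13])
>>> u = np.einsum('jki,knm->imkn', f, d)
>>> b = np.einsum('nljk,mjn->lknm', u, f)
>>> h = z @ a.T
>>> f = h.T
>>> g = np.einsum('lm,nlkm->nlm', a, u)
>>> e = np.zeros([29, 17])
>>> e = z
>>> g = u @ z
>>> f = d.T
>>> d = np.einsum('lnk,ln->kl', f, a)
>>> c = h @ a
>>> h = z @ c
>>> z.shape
(29, 29)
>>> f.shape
(31, 29, 7)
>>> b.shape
(31, 29, 13, 17)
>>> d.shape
(7, 31)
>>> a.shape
(31, 29)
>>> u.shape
(13, 31, 7, 29)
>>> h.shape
(29, 29)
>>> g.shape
(13, 31, 7, 29)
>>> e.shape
(29, 29)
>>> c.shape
(29, 29)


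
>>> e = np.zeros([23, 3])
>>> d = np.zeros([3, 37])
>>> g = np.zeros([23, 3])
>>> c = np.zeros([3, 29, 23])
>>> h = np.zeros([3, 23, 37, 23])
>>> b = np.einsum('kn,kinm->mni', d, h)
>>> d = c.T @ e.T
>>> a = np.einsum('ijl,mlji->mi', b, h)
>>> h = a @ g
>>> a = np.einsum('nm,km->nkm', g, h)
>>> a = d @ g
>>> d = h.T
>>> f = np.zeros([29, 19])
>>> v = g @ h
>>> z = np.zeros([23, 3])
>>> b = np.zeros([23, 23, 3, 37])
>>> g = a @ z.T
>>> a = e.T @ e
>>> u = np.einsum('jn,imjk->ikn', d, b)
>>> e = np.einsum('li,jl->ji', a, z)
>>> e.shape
(23, 3)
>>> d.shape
(3, 3)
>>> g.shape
(23, 29, 23)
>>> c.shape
(3, 29, 23)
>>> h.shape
(3, 3)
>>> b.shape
(23, 23, 3, 37)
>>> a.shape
(3, 3)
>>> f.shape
(29, 19)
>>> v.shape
(23, 3)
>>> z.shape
(23, 3)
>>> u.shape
(23, 37, 3)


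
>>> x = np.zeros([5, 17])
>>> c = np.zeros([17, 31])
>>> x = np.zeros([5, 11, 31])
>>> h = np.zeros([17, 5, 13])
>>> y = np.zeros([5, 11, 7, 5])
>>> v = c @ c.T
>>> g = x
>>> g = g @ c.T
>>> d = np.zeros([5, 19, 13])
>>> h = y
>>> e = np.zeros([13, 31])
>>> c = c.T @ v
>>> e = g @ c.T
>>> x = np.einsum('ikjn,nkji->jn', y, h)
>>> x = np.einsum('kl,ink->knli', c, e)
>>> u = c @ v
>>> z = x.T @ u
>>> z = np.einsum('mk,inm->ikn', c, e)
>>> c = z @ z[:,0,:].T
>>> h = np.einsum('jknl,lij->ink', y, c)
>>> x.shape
(31, 11, 17, 5)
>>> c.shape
(5, 17, 5)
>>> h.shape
(17, 7, 11)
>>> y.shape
(5, 11, 7, 5)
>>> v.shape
(17, 17)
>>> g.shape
(5, 11, 17)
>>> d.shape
(5, 19, 13)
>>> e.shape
(5, 11, 31)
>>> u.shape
(31, 17)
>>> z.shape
(5, 17, 11)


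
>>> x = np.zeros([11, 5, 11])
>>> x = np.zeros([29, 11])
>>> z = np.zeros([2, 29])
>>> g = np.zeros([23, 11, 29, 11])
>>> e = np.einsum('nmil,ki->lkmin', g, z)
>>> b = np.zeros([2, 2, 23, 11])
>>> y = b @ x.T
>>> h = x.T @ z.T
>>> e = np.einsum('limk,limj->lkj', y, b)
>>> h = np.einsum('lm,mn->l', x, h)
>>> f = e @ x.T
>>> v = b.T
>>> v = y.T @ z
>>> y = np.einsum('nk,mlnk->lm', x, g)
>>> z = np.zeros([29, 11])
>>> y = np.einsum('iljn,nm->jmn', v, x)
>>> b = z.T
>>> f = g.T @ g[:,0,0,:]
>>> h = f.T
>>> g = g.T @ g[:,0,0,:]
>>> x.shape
(29, 11)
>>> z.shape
(29, 11)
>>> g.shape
(11, 29, 11, 11)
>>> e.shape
(2, 29, 11)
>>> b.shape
(11, 29)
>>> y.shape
(2, 11, 29)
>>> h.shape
(11, 11, 29, 11)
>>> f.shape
(11, 29, 11, 11)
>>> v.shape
(29, 23, 2, 29)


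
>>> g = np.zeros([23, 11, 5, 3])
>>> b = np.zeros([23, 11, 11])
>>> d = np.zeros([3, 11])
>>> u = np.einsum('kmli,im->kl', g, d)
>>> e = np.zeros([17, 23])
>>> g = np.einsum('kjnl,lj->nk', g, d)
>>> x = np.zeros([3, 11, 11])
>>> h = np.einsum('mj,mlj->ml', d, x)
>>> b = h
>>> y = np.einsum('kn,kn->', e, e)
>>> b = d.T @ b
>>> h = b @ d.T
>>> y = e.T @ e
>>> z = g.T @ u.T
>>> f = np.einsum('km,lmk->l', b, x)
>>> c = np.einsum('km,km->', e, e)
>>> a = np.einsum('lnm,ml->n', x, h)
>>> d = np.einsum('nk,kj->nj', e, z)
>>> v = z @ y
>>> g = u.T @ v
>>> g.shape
(5, 23)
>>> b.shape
(11, 11)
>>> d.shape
(17, 23)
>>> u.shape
(23, 5)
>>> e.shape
(17, 23)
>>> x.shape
(3, 11, 11)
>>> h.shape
(11, 3)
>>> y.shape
(23, 23)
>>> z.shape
(23, 23)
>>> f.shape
(3,)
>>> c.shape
()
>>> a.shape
(11,)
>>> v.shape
(23, 23)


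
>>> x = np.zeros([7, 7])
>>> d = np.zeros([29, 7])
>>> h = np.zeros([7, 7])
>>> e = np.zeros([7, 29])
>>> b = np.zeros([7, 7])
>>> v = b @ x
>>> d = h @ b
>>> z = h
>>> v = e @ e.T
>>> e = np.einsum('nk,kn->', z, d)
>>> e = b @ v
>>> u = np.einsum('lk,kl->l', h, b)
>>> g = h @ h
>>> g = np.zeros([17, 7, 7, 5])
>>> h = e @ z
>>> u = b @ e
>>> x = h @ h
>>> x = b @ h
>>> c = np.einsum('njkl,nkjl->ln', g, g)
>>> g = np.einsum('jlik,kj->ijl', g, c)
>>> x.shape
(7, 7)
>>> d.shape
(7, 7)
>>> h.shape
(7, 7)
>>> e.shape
(7, 7)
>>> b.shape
(7, 7)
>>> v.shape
(7, 7)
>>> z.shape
(7, 7)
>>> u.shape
(7, 7)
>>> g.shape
(7, 17, 7)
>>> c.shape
(5, 17)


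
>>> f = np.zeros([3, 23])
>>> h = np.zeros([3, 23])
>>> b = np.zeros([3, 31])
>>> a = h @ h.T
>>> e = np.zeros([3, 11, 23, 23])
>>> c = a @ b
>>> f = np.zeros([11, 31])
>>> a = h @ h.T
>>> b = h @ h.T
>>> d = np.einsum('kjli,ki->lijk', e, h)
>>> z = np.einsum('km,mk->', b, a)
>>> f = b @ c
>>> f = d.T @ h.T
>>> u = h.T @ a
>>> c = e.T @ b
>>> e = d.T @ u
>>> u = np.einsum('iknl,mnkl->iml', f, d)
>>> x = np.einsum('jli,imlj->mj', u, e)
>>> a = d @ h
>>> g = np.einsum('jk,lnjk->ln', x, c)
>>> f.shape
(3, 11, 23, 3)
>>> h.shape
(3, 23)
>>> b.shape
(3, 3)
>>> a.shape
(23, 23, 11, 23)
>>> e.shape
(3, 11, 23, 3)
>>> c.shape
(23, 23, 11, 3)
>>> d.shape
(23, 23, 11, 3)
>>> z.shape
()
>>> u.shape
(3, 23, 3)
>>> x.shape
(11, 3)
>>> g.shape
(23, 23)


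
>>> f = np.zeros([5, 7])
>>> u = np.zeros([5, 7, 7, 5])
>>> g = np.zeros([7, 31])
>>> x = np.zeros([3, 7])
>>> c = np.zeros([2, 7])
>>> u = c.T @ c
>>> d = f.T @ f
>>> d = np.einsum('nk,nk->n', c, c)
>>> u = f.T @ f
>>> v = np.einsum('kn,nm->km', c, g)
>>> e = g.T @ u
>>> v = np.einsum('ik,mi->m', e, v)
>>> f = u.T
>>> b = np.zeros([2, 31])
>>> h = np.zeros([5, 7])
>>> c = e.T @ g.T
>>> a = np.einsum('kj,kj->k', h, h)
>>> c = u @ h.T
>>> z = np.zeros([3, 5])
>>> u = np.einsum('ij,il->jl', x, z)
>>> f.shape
(7, 7)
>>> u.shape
(7, 5)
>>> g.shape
(7, 31)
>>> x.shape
(3, 7)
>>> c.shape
(7, 5)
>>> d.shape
(2,)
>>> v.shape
(2,)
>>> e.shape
(31, 7)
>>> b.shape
(2, 31)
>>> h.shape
(5, 7)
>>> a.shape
(5,)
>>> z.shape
(3, 5)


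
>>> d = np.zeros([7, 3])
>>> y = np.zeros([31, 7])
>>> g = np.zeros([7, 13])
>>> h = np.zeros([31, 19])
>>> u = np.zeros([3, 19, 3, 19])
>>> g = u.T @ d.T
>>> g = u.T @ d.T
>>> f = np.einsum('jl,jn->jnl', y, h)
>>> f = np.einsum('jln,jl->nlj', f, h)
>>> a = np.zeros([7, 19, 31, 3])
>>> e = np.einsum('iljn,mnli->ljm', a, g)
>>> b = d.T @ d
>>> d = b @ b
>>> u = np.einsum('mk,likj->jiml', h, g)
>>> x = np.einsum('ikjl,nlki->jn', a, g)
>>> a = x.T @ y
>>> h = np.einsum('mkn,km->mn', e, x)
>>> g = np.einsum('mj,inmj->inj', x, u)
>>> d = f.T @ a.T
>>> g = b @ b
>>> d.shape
(31, 19, 19)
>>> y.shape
(31, 7)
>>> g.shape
(3, 3)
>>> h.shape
(19, 19)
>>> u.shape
(7, 3, 31, 19)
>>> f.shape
(7, 19, 31)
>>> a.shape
(19, 7)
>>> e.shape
(19, 31, 19)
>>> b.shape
(3, 3)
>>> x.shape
(31, 19)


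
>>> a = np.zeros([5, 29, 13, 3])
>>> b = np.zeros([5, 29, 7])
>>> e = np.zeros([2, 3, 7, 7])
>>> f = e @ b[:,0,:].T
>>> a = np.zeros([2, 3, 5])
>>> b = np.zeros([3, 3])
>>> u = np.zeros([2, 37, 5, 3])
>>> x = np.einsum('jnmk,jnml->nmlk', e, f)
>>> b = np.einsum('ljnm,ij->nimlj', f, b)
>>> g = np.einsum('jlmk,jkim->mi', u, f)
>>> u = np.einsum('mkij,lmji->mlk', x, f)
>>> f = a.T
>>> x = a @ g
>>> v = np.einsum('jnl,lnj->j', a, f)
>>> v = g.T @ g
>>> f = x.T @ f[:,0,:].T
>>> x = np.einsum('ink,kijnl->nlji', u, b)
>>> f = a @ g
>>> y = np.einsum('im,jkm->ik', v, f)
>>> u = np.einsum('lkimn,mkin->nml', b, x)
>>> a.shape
(2, 3, 5)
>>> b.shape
(7, 3, 5, 2, 3)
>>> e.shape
(2, 3, 7, 7)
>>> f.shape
(2, 3, 7)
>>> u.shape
(3, 2, 7)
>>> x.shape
(2, 3, 5, 3)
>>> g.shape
(5, 7)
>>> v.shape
(7, 7)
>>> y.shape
(7, 3)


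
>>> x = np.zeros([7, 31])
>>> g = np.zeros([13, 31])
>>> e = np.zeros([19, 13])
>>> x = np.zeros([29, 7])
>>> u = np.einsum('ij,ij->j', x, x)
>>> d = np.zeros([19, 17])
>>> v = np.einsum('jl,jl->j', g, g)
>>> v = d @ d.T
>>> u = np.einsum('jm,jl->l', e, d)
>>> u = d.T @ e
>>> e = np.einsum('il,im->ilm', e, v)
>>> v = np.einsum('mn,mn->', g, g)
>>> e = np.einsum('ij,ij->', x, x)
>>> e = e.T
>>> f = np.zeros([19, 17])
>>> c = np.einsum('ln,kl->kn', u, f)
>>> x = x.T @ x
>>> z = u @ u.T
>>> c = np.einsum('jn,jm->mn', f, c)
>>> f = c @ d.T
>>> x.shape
(7, 7)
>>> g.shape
(13, 31)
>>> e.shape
()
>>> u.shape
(17, 13)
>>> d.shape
(19, 17)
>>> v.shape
()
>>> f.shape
(13, 19)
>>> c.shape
(13, 17)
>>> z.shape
(17, 17)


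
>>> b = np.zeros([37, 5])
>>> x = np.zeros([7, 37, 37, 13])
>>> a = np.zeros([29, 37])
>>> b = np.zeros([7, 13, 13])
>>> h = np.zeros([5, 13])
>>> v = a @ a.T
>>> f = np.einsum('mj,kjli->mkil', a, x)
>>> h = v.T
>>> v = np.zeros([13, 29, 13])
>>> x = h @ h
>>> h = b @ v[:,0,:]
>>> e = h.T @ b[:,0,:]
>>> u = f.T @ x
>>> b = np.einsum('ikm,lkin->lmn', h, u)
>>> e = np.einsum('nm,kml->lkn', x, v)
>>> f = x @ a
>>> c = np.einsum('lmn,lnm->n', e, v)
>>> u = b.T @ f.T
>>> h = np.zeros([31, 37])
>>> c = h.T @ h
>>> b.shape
(37, 13, 29)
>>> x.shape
(29, 29)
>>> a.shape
(29, 37)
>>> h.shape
(31, 37)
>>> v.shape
(13, 29, 13)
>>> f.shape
(29, 37)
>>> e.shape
(13, 13, 29)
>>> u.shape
(29, 13, 29)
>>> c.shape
(37, 37)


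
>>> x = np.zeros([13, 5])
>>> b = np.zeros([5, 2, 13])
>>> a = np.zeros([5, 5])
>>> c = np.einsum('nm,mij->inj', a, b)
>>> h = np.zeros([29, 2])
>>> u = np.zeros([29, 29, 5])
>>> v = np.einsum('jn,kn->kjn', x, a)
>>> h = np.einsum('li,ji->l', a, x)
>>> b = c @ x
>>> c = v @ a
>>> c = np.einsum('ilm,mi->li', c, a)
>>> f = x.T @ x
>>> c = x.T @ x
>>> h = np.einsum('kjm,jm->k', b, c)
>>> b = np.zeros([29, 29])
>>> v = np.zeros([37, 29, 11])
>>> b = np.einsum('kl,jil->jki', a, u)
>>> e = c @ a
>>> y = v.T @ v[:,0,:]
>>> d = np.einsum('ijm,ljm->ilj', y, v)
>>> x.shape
(13, 5)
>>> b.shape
(29, 5, 29)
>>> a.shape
(5, 5)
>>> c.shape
(5, 5)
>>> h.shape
(2,)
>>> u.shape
(29, 29, 5)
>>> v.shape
(37, 29, 11)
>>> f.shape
(5, 5)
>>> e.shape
(5, 5)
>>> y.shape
(11, 29, 11)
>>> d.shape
(11, 37, 29)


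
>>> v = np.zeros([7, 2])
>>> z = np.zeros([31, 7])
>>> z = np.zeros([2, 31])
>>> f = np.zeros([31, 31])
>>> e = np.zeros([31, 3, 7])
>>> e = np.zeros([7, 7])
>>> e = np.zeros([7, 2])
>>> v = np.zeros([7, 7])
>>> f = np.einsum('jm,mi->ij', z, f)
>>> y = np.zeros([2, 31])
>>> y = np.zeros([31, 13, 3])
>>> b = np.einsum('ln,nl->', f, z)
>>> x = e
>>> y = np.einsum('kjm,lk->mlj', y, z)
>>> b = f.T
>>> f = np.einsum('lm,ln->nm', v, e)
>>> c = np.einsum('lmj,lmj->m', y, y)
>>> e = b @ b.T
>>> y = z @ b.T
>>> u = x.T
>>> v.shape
(7, 7)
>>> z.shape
(2, 31)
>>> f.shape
(2, 7)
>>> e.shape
(2, 2)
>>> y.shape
(2, 2)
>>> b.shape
(2, 31)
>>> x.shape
(7, 2)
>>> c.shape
(2,)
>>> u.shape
(2, 7)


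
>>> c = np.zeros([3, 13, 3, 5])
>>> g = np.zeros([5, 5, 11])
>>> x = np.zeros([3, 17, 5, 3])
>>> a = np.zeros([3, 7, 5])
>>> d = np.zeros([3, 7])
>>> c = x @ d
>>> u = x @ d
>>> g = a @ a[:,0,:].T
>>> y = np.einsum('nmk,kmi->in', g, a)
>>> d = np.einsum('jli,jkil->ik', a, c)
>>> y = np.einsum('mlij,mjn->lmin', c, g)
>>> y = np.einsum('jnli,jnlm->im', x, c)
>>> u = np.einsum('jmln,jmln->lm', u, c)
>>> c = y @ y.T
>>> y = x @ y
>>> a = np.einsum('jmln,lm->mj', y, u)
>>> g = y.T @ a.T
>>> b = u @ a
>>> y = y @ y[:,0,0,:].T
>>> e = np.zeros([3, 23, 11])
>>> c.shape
(3, 3)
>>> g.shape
(7, 5, 17, 17)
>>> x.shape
(3, 17, 5, 3)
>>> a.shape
(17, 3)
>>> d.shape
(5, 17)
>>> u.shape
(5, 17)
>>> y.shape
(3, 17, 5, 3)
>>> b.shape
(5, 3)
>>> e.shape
(3, 23, 11)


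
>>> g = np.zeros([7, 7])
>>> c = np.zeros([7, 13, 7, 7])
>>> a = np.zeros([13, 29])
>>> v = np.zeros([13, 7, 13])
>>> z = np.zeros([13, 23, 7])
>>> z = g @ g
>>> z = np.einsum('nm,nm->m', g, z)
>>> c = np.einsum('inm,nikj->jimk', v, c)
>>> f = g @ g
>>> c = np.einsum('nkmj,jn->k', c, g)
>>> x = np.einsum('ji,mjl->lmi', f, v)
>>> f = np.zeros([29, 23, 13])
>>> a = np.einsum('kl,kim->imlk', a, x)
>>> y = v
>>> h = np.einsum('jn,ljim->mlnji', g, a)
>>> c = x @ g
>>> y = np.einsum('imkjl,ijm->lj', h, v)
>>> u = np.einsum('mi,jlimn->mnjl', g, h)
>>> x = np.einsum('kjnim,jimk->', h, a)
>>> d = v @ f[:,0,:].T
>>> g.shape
(7, 7)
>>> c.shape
(13, 13, 7)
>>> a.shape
(13, 7, 29, 13)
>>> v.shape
(13, 7, 13)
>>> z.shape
(7,)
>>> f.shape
(29, 23, 13)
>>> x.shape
()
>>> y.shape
(29, 7)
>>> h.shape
(13, 13, 7, 7, 29)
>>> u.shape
(7, 29, 13, 13)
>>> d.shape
(13, 7, 29)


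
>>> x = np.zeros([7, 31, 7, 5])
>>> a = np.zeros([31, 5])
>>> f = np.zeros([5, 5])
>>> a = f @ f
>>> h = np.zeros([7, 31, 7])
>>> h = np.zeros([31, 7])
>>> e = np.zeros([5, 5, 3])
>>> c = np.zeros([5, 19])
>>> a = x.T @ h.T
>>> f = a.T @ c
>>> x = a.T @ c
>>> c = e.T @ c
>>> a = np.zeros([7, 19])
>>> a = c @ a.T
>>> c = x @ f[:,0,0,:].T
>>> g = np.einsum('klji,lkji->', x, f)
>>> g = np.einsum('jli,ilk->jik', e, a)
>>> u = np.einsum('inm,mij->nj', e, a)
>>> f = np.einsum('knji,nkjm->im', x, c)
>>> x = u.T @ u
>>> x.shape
(7, 7)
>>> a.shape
(3, 5, 7)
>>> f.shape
(19, 31)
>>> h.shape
(31, 7)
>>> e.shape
(5, 5, 3)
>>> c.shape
(31, 31, 7, 31)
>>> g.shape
(5, 3, 7)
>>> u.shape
(5, 7)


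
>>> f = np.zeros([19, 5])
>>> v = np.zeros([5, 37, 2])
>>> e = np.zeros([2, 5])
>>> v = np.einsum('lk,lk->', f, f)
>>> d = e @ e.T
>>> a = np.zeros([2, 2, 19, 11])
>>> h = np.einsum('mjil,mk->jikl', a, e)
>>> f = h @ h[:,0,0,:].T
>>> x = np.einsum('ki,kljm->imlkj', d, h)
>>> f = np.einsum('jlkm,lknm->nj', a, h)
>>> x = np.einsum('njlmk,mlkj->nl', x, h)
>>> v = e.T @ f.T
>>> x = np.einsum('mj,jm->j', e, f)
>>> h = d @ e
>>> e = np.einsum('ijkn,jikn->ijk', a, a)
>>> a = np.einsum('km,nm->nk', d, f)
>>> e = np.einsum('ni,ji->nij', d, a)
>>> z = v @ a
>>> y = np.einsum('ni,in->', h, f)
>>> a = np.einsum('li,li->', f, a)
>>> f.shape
(5, 2)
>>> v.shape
(5, 5)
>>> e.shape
(2, 2, 5)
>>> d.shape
(2, 2)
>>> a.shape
()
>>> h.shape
(2, 5)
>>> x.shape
(5,)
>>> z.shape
(5, 2)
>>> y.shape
()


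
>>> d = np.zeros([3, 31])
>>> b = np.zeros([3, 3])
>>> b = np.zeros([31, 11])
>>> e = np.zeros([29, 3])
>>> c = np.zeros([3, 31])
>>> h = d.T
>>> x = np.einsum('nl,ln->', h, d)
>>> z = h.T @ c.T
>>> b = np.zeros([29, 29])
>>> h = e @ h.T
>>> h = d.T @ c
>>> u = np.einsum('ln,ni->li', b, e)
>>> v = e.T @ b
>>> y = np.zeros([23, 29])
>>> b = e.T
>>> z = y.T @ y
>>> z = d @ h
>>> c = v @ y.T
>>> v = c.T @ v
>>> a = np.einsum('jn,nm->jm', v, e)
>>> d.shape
(3, 31)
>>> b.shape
(3, 29)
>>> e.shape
(29, 3)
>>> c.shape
(3, 23)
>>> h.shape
(31, 31)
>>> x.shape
()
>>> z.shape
(3, 31)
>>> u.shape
(29, 3)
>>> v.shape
(23, 29)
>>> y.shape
(23, 29)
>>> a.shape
(23, 3)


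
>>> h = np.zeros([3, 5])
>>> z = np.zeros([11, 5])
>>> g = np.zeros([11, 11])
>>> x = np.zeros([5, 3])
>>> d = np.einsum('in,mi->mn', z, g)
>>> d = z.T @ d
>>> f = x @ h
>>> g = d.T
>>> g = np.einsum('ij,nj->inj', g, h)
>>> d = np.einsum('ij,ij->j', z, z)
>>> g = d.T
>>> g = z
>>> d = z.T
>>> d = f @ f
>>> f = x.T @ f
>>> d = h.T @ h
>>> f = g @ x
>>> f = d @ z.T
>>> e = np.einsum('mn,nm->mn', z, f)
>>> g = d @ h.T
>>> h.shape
(3, 5)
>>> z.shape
(11, 5)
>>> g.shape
(5, 3)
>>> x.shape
(5, 3)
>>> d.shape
(5, 5)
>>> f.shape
(5, 11)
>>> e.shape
(11, 5)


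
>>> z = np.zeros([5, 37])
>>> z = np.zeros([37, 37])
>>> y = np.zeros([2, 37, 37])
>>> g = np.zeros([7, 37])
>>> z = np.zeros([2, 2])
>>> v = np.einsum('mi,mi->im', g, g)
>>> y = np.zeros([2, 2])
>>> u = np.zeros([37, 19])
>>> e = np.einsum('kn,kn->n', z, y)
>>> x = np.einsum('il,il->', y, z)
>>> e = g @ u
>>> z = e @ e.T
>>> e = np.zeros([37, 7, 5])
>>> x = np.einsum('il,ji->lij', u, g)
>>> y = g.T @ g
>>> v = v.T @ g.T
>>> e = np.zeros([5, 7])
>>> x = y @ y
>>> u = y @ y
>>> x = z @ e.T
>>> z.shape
(7, 7)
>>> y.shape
(37, 37)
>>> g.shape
(7, 37)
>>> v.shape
(7, 7)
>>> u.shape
(37, 37)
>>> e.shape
(5, 7)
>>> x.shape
(7, 5)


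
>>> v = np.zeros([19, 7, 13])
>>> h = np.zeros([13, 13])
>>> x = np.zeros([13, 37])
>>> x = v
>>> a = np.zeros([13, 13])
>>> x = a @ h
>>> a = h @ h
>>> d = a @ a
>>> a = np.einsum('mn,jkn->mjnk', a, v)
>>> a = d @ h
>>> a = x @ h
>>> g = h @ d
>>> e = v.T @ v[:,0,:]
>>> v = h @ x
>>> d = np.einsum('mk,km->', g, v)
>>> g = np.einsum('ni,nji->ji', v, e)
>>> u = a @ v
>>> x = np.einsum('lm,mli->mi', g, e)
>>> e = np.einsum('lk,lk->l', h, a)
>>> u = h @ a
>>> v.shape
(13, 13)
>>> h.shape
(13, 13)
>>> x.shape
(13, 13)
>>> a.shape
(13, 13)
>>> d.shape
()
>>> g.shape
(7, 13)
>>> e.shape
(13,)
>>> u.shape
(13, 13)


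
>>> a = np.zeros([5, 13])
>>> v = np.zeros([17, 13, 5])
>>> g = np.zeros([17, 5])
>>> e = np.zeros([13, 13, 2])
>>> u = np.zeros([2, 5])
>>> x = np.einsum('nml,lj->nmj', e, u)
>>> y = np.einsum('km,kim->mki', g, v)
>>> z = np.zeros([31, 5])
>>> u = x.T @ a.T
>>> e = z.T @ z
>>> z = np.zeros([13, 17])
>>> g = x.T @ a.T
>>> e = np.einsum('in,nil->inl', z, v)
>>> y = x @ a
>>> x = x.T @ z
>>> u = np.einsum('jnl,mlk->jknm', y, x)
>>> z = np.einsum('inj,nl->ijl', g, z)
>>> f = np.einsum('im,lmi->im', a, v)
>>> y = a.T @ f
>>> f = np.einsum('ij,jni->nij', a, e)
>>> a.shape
(5, 13)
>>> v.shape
(17, 13, 5)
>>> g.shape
(5, 13, 5)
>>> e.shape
(13, 17, 5)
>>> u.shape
(13, 17, 13, 5)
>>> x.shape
(5, 13, 17)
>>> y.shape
(13, 13)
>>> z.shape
(5, 5, 17)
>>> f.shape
(17, 5, 13)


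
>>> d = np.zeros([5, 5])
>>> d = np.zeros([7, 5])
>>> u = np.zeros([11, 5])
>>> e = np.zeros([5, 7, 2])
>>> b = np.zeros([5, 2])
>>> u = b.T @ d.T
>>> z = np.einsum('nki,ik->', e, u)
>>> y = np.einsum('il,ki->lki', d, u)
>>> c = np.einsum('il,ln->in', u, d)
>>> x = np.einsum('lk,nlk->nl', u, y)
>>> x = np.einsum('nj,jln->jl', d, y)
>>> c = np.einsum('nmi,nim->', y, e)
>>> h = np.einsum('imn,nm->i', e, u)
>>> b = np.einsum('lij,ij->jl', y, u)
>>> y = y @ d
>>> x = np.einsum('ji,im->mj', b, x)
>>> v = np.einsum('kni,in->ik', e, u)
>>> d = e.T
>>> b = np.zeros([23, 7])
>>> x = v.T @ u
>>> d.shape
(2, 7, 5)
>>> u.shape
(2, 7)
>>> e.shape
(5, 7, 2)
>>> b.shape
(23, 7)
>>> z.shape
()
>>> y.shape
(5, 2, 5)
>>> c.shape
()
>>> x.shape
(5, 7)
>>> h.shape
(5,)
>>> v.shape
(2, 5)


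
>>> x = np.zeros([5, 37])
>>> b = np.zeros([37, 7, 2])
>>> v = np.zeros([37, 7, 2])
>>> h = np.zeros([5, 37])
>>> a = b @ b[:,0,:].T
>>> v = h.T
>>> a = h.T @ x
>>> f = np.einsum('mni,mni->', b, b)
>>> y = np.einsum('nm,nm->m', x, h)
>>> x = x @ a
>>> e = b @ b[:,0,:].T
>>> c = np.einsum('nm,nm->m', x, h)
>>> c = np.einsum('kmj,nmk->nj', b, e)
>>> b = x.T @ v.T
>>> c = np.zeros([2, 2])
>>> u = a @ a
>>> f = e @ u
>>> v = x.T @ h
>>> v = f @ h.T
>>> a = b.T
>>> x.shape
(5, 37)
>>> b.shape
(37, 37)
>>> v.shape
(37, 7, 5)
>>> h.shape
(5, 37)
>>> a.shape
(37, 37)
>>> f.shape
(37, 7, 37)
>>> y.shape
(37,)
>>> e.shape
(37, 7, 37)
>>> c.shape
(2, 2)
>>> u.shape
(37, 37)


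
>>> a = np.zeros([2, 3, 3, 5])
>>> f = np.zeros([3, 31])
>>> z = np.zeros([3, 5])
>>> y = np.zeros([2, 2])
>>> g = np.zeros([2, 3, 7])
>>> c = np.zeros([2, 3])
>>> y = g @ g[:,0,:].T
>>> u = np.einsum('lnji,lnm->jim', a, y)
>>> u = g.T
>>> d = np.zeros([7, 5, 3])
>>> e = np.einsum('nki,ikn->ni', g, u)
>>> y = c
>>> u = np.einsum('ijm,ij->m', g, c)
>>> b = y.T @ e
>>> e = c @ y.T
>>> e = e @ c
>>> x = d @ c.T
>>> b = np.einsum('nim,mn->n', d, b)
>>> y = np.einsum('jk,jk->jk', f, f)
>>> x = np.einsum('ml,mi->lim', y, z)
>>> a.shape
(2, 3, 3, 5)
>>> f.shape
(3, 31)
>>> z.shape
(3, 5)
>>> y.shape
(3, 31)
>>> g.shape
(2, 3, 7)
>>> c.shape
(2, 3)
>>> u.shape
(7,)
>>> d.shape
(7, 5, 3)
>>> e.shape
(2, 3)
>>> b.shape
(7,)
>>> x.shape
(31, 5, 3)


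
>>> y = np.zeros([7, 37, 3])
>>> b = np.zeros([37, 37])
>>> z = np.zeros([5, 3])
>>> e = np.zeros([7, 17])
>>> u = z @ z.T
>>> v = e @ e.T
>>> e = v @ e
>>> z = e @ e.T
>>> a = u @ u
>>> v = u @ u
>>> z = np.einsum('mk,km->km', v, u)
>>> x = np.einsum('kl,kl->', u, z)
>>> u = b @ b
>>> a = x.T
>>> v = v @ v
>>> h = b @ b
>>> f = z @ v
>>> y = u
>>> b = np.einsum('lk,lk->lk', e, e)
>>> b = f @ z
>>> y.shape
(37, 37)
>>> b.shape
(5, 5)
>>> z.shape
(5, 5)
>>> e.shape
(7, 17)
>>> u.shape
(37, 37)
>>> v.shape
(5, 5)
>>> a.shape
()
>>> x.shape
()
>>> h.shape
(37, 37)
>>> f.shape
(5, 5)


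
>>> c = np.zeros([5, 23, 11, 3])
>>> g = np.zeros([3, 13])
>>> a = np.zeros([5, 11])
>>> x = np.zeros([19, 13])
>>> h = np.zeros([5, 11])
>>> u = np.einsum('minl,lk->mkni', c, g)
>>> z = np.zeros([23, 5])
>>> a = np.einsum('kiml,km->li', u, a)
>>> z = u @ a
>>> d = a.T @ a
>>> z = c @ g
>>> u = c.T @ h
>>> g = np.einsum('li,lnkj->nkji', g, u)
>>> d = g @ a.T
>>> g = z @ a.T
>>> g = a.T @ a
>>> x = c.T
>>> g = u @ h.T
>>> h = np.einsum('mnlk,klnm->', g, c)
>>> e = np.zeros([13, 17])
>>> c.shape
(5, 23, 11, 3)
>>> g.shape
(3, 11, 23, 5)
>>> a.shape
(23, 13)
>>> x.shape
(3, 11, 23, 5)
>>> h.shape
()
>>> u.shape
(3, 11, 23, 11)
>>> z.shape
(5, 23, 11, 13)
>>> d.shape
(11, 23, 11, 23)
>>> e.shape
(13, 17)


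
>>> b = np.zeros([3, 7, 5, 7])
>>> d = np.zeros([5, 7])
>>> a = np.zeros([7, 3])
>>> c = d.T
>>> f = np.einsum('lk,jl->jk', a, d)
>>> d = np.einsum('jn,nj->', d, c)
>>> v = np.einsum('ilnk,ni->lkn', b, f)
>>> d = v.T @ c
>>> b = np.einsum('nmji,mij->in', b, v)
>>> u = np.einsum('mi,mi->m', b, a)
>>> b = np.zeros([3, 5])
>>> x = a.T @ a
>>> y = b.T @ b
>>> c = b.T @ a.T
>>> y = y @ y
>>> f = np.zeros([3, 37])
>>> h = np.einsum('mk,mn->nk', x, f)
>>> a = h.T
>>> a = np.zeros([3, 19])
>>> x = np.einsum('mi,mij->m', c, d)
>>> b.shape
(3, 5)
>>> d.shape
(5, 7, 5)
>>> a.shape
(3, 19)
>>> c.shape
(5, 7)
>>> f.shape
(3, 37)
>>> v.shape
(7, 7, 5)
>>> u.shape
(7,)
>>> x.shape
(5,)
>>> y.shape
(5, 5)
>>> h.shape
(37, 3)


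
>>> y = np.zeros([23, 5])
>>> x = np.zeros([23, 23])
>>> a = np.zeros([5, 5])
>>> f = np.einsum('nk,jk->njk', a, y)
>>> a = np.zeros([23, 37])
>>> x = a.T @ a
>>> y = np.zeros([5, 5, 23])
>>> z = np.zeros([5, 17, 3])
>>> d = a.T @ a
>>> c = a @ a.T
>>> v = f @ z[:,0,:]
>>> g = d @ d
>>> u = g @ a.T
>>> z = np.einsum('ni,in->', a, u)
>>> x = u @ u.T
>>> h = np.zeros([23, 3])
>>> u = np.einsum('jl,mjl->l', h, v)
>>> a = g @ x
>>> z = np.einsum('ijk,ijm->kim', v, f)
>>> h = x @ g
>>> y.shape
(5, 5, 23)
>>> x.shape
(37, 37)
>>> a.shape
(37, 37)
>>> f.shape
(5, 23, 5)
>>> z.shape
(3, 5, 5)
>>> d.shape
(37, 37)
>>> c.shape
(23, 23)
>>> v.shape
(5, 23, 3)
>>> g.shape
(37, 37)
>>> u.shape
(3,)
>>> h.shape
(37, 37)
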